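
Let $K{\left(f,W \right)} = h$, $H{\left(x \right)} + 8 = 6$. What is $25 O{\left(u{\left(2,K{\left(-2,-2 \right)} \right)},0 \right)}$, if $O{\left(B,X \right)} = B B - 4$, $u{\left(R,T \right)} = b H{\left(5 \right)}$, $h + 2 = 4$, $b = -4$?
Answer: $1500$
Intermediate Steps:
$H{\left(x \right)} = -2$ ($H{\left(x \right)} = -8 + 6 = -2$)
$h = 2$ ($h = -2 + 4 = 2$)
$K{\left(f,W \right)} = 2$
$u{\left(R,T \right)} = 8$ ($u{\left(R,T \right)} = \left(-4\right) \left(-2\right) = 8$)
$O{\left(B,X \right)} = -4 + B^{2}$ ($O{\left(B,X \right)} = B^{2} - 4 = -4 + B^{2}$)
$25 O{\left(u{\left(2,K{\left(-2,-2 \right)} \right)},0 \right)} = 25 \left(-4 + 8^{2}\right) = 25 \left(-4 + 64\right) = 25 \cdot 60 = 1500$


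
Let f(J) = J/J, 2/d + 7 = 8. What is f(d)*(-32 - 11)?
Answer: -43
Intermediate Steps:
d = 2 (d = 2/(-7 + 8) = 2/1 = 2*1 = 2)
f(J) = 1
f(d)*(-32 - 11) = 1*(-32 - 11) = 1*(-43) = -43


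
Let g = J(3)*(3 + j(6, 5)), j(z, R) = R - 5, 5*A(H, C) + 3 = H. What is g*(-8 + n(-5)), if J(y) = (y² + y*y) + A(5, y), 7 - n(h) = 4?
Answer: -276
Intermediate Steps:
n(h) = 3 (n(h) = 7 - 1*4 = 7 - 4 = 3)
A(H, C) = -⅗ + H/5
j(z, R) = -5 + R
J(y) = ⅖ + 2*y² (J(y) = (y² + y*y) + (-⅗ + (⅕)*5) = (y² + y²) + (-⅗ + 1) = 2*y² + ⅖ = ⅖ + 2*y²)
g = 276/5 (g = (⅖ + 2*3²)*(3 + (-5 + 5)) = (⅖ + 2*9)*(3 + 0) = (⅖ + 18)*3 = (92/5)*3 = 276/5 ≈ 55.200)
g*(-8 + n(-5)) = 276*(-8 + 3)/5 = (276/5)*(-5) = -276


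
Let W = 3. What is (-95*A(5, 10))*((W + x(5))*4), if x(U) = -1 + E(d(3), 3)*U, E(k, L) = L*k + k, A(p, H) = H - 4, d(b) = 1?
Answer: -50160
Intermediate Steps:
A(p, H) = -4 + H
E(k, L) = k + L*k
x(U) = -1 + 4*U (x(U) = -1 + (1*(1 + 3))*U = -1 + (1*4)*U = -1 + 4*U)
(-95*A(5, 10))*((W + x(5))*4) = (-95*(-4 + 10))*((3 + (-1 + 4*5))*4) = (-95*6)*((3 + (-1 + 20))*4) = -570*(3 + 19)*4 = -12540*4 = -570*88 = -50160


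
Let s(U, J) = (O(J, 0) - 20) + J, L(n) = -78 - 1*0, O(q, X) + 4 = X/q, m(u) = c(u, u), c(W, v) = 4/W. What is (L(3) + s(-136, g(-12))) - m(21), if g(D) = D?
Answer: -2398/21 ≈ -114.19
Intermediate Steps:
m(u) = 4/u
O(q, X) = -4 + X/q
L(n) = -78 (L(n) = -78 + 0 = -78)
s(U, J) = -24 + J (s(U, J) = ((-4 + 0/J) - 20) + J = ((-4 + 0) - 20) + J = (-4 - 20) + J = -24 + J)
(L(3) + s(-136, g(-12))) - m(21) = (-78 + (-24 - 12)) - 4/21 = (-78 - 36) - 4/21 = -114 - 1*4/21 = -114 - 4/21 = -2398/21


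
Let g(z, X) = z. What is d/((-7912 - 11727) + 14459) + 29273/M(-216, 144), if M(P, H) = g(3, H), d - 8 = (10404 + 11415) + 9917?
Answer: 37884727/3885 ≈ 9751.5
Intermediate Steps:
d = 31744 (d = 8 + ((10404 + 11415) + 9917) = 8 + (21819 + 9917) = 8 + 31736 = 31744)
M(P, H) = 3
d/((-7912 - 11727) + 14459) + 29273/M(-216, 144) = 31744/((-7912 - 11727) + 14459) + 29273/3 = 31744/(-19639 + 14459) + 29273*(⅓) = 31744/(-5180) + 29273/3 = 31744*(-1/5180) + 29273/3 = -7936/1295 + 29273/3 = 37884727/3885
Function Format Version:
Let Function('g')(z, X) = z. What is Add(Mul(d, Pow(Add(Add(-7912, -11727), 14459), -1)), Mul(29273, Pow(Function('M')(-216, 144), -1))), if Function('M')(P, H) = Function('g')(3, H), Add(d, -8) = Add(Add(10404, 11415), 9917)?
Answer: Rational(37884727, 3885) ≈ 9751.5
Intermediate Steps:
d = 31744 (d = Add(8, Add(Add(10404, 11415), 9917)) = Add(8, Add(21819, 9917)) = Add(8, 31736) = 31744)
Function('M')(P, H) = 3
Add(Mul(d, Pow(Add(Add(-7912, -11727), 14459), -1)), Mul(29273, Pow(Function('M')(-216, 144), -1))) = Add(Mul(31744, Pow(Add(Add(-7912, -11727), 14459), -1)), Mul(29273, Pow(3, -1))) = Add(Mul(31744, Pow(Add(-19639, 14459), -1)), Mul(29273, Rational(1, 3))) = Add(Mul(31744, Pow(-5180, -1)), Rational(29273, 3)) = Add(Mul(31744, Rational(-1, 5180)), Rational(29273, 3)) = Add(Rational(-7936, 1295), Rational(29273, 3)) = Rational(37884727, 3885)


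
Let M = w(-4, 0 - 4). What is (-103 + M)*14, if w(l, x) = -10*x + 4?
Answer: -826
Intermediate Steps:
w(l, x) = 4 - 10*x
M = 44 (M = 4 - 10*(0 - 4) = 4 - 10*(-4) = 4 + 40 = 44)
(-103 + M)*14 = (-103 + 44)*14 = -59*14 = -826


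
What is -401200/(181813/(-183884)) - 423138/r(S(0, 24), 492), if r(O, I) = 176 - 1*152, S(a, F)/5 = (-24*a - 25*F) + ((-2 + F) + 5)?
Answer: 282275045001/727252 ≈ 3.8814e+5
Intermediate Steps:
S(a, F) = 15 - 120*F - 120*a (S(a, F) = 5*((-24*a - 25*F) + ((-2 + F) + 5)) = 5*((-25*F - 24*a) + (3 + F)) = 5*(3 - 24*F - 24*a) = 15 - 120*F - 120*a)
r(O, I) = 24 (r(O, I) = 176 - 152 = 24)
-401200/(181813/(-183884)) - 423138/r(S(0, 24), 492) = -401200/(181813/(-183884)) - 423138/24 = -401200/(181813*(-1/183884)) - 423138*1/24 = -401200/(-181813/183884) - 70523/4 = -401200*(-183884/181813) - 70523/4 = 73774260800/181813 - 70523/4 = 282275045001/727252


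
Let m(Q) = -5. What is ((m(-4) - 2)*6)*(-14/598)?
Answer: 294/299 ≈ 0.98328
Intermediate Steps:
((m(-4) - 2)*6)*(-14/598) = ((-5 - 2)*6)*(-14/598) = (-7*6)*(-14*1/598) = -42*(-7/299) = 294/299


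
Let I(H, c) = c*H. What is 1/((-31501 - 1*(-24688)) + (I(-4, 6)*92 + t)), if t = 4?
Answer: -1/9017 ≈ -0.00011090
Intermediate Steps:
I(H, c) = H*c
1/((-31501 - 1*(-24688)) + (I(-4, 6)*92 + t)) = 1/((-31501 - 1*(-24688)) + (-4*6*92 + 4)) = 1/((-31501 + 24688) + (-24*92 + 4)) = 1/(-6813 + (-2208 + 4)) = 1/(-6813 - 2204) = 1/(-9017) = -1/9017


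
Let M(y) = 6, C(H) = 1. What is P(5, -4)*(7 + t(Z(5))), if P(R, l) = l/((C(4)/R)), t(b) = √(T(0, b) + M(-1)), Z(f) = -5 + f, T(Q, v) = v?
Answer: -140 - 20*√6 ≈ -188.99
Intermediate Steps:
t(b) = √(6 + b) (t(b) = √(b + 6) = √(6 + b))
P(R, l) = R*l (P(R, l) = l/((1/R)) = l/(1/R) = l*R = R*l)
P(5, -4)*(7 + t(Z(5))) = (5*(-4))*(7 + √(6 + (-5 + 5))) = -20*(7 + √(6 + 0)) = -20*(7 + √6) = -140 - 20*√6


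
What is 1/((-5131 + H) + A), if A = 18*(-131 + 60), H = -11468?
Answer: -1/17877 ≈ -5.5938e-5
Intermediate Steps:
A = -1278 (A = 18*(-71) = -1278)
1/((-5131 + H) + A) = 1/((-5131 - 11468) - 1278) = 1/(-16599 - 1278) = 1/(-17877) = -1/17877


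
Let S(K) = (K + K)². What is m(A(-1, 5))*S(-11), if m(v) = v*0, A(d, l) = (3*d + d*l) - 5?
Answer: 0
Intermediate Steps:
S(K) = 4*K² (S(K) = (2*K)² = 4*K²)
A(d, l) = -5 + 3*d + d*l
m(v) = 0
m(A(-1, 5))*S(-11) = 0*(4*(-11)²) = 0*(4*121) = 0*484 = 0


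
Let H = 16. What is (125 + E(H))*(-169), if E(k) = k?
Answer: -23829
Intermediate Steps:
(125 + E(H))*(-169) = (125 + 16)*(-169) = 141*(-169) = -23829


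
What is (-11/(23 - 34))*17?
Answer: 17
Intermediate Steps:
(-11/(23 - 34))*17 = (-11/(-11))*17 = -1/11*(-11)*17 = 1*17 = 17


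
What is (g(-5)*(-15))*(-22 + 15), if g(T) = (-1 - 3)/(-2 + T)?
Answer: 60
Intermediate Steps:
g(T) = -4/(-2 + T)
(g(-5)*(-15))*(-22 + 15) = (-4/(-2 - 5)*(-15))*(-22 + 15) = (-4/(-7)*(-15))*(-7) = (-4*(-⅐)*(-15))*(-7) = ((4/7)*(-15))*(-7) = -60/7*(-7) = 60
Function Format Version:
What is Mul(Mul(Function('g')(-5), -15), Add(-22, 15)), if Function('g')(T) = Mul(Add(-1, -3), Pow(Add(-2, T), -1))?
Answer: 60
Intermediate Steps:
Function('g')(T) = Mul(-4, Pow(Add(-2, T), -1))
Mul(Mul(Function('g')(-5), -15), Add(-22, 15)) = Mul(Mul(Mul(-4, Pow(Add(-2, -5), -1)), -15), Add(-22, 15)) = Mul(Mul(Mul(-4, Pow(-7, -1)), -15), -7) = Mul(Mul(Mul(-4, Rational(-1, 7)), -15), -7) = Mul(Mul(Rational(4, 7), -15), -7) = Mul(Rational(-60, 7), -7) = 60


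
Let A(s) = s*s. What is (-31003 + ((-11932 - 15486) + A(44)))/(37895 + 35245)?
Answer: -11297/14628 ≈ -0.77229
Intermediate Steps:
A(s) = s²
(-31003 + ((-11932 - 15486) + A(44)))/(37895 + 35245) = (-31003 + ((-11932 - 15486) + 44²))/(37895 + 35245) = (-31003 + (-27418 + 1936))/73140 = (-31003 - 25482)*(1/73140) = -56485*1/73140 = -11297/14628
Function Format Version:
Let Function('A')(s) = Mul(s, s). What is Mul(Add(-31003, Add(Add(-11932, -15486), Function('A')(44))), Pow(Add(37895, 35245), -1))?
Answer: Rational(-11297, 14628) ≈ -0.77229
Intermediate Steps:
Function('A')(s) = Pow(s, 2)
Mul(Add(-31003, Add(Add(-11932, -15486), Function('A')(44))), Pow(Add(37895, 35245), -1)) = Mul(Add(-31003, Add(Add(-11932, -15486), Pow(44, 2))), Pow(Add(37895, 35245), -1)) = Mul(Add(-31003, Add(-27418, 1936)), Pow(73140, -1)) = Mul(Add(-31003, -25482), Rational(1, 73140)) = Mul(-56485, Rational(1, 73140)) = Rational(-11297, 14628)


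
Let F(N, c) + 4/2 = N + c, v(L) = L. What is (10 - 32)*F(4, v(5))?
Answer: -154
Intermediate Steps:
F(N, c) = -2 + N + c (F(N, c) = -2 + (N + c) = -2 + N + c)
(10 - 32)*F(4, v(5)) = (10 - 32)*(-2 + 4 + 5) = -22*7 = -154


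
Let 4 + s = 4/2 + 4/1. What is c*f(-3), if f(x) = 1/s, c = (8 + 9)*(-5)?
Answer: -85/2 ≈ -42.500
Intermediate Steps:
s = 2 (s = -4 + (4/2 + 4/1) = -4 + (4*(1/2) + 4*1) = -4 + (2 + 4) = -4 + 6 = 2)
c = -85 (c = 17*(-5) = -85)
f(x) = 1/2
c*f(-3) = -85*1/2 = -85/2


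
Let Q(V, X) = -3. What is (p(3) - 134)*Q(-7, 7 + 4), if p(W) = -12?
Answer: 438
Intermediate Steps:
(p(3) - 134)*Q(-7, 7 + 4) = (-12 - 134)*(-3) = -146*(-3) = 438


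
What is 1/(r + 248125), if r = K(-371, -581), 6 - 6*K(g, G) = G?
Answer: 6/1489337 ≈ 4.0286e-6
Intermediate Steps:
K(g, G) = 1 - G/6
r = 587/6 (r = 1 - ⅙*(-581) = 1 + 581/6 = 587/6 ≈ 97.833)
1/(r + 248125) = 1/(587/6 + 248125) = 1/(1489337/6) = 6/1489337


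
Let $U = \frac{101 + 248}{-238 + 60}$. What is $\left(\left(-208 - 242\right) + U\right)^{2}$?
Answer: $\frac{6472041601}{31684} \approx 2.0427 \cdot 10^{5}$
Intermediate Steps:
$U = - \frac{349}{178}$ ($U = \frac{349}{-178} = 349 \left(- \frac{1}{178}\right) = - \frac{349}{178} \approx -1.9607$)
$\left(\left(-208 - 242\right) + U\right)^{2} = \left(\left(-208 - 242\right) - \frac{349}{178}\right)^{2} = \left(-450 - \frac{349}{178}\right)^{2} = \left(- \frac{80449}{178}\right)^{2} = \frac{6472041601}{31684}$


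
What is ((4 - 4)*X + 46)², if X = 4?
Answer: 2116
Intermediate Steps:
((4 - 4)*X + 46)² = ((4 - 4)*4 + 46)² = (0*4 + 46)² = (0 + 46)² = 46² = 2116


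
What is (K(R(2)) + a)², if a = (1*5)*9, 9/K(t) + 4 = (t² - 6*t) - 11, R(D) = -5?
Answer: 3272481/1600 ≈ 2045.3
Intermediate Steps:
K(t) = 9/(-15 + t² - 6*t) (K(t) = 9/(-4 + ((t² - 6*t) - 11)) = 9/(-4 + (-11 + t² - 6*t)) = 9/(-15 + t² - 6*t))
a = 45 (a = 5*9 = 45)
(K(R(2)) + a)² = (9/(-15 + (-5)² - 6*(-5)) + 45)² = (9/(-15 + 25 + 30) + 45)² = (9/40 + 45)² = (1809/40)² = 3272481/1600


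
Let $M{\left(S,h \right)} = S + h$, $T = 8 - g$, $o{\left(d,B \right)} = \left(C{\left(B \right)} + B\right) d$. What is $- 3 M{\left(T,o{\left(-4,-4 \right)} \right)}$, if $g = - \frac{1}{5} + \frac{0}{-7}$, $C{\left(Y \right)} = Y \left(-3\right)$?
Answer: $\frac{357}{5} \approx 71.4$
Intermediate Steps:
$C{\left(Y \right)} = - 3 Y$
$g = - \frac{1}{5}$ ($g = \left(-1\right) \frac{1}{5} + 0 \left(- \frac{1}{7}\right) = - \frac{1}{5} + 0 = - \frac{1}{5} \approx -0.2$)
$o{\left(d,B \right)} = - 2 B d$ ($o{\left(d,B \right)} = \left(- 3 B + B\right) d = - 2 B d$)
$T = \frac{41}{5}$ ($T = 8 - - \frac{1}{5} = 8 + \frac{1}{5} = \frac{41}{5} \approx 8.2$)
$- 3 M{\left(T,o{\left(-4,-4 \right)} \right)} = - 3 \left(\frac{41}{5} - \left(-8\right) \left(-4\right)\right) = - 3 \left(\frac{41}{5} - 32\right) = \left(-3\right) \left(- \frac{119}{5}\right) = \frac{357}{5}$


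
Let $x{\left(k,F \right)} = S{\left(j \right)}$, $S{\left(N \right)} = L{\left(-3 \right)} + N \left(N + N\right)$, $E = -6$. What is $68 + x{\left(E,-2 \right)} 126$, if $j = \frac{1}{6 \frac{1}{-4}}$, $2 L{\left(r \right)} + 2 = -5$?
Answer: $-261$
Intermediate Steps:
$L{\left(r \right)} = - \frac{7}{2}$ ($L{\left(r \right)} = -1 + \frac{1}{2} \left(-5\right) = -1 - \frac{5}{2} = - \frac{7}{2}$)
$j = - \frac{2}{3}$ ($j = \frac{1}{6 \left(- \frac{1}{4}\right)} = \frac{1}{- \frac{3}{2}} = - \frac{2}{3} \approx -0.66667$)
$S{\left(N \right)} = - \frac{7}{2} + 2 N^{2}$ ($S{\left(N \right)} = - \frac{7}{2} + N \left(N + N\right) = - \frac{7}{2} + N 2 N = - \frac{7}{2} + 2 N^{2}$)
$x{\left(k,F \right)} = - \frac{47}{18}$ ($x{\left(k,F \right)} = - \frac{7}{2} + 2 \left(- \frac{2}{3}\right)^{2} = - \frac{7}{2} + 2 \cdot \frac{4}{9} = - \frac{7}{2} + \frac{8}{9} = - \frac{47}{18}$)
$68 + x{\left(E,-2 \right)} 126 = 68 - 329 = -261$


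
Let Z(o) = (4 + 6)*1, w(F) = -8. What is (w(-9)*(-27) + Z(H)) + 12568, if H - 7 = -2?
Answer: 12794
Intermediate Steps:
H = 5 (H = 7 - 2 = 5)
Z(o) = 10 (Z(o) = 10*1 = 10)
(w(-9)*(-27) + Z(H)) + 12568 = (-8*(-27) + 10) + 12568 = (216 + 10) + 12568 = 226 + 12568 = 12794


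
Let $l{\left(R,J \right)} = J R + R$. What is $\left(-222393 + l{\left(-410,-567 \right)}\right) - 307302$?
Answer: $-297635$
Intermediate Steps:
$l{\left(R,J \right)} = R + J R$
$\left(-222393 + l{\left(-410,-567 \right)}\right) - 307302 = \left(-222393 - 410 \left(1 - 567\right)\right) - 307302 = \left(-222393 - -232060\right) - 307302 = \left(-222393 + 232060\right) - 307302 = 9667 - 307302 = -297635$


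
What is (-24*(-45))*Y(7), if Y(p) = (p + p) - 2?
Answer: 12960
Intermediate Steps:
Y(p) = -2 + 2*p (Y(p) = 2*p - 2 = -2 + 2*p)
(-24*(-45))*Y(7) = (-24*(-45))*(-2 + 2*7) = 1080*(-2 + 14) = 1080*12 = 12960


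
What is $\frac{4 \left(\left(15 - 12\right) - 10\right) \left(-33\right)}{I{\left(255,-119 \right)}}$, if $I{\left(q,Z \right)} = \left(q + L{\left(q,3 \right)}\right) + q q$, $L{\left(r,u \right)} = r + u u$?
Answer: $\frac{77}{5462} \approx 0.014097$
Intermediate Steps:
$L{\left(r,u \right)} = r + u^{2}$
$I{\left(q,Z \right)} = 9 + q^{2} + 2 q$ ($I{\left(q,Z \right)} = \left(q + \left(q + 3^{2}\right)\right) + q q = \left(q + \left(q + 9\right)\right) + q^{2} = \left(q + \left(9 + q\right)\right) + q^{2} = \left(9 + 2 q\right) + q^{2} = 9 + q^{2} + 2 q$)
$\frac{4 \left(\left(15 - 12\right) - 10\right) \left(-33\right)}{I{\left(255,-119 \right)}} = \frac{4 \left(\left(15 - 12\right) - 10\right) \left(-33\right)}{9 + 255^{2} + 2 \cdot 255} = \frac{4 \left(3 - 10\right) \left(-33\right)}{9 + 65025 + 510} = \frac{4 \left(-7\right) \left(-33\right)}{65544} = \left(-28\right) \left(-33\right) \frac{1}{65544} = 924 \cdot \frac{1}{65544} = \frac{77}{5462}$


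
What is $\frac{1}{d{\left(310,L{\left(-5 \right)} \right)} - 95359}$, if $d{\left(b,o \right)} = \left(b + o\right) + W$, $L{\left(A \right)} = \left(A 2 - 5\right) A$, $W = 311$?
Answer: $- \frac{1}{94663} \approx -1.0564 \cdot 10^{-5}$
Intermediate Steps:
$L{\left(A \right)} = A \left(-5 + 2 A\right)$ ($L{\left(A \right)} = \left(2 A - 5\right) A = \left(-5 + 2 A\right) A = A \left(-5 + 2 A\right)$)
$d{\left(b,o \right)} = 311 + b + o$ ($d{\left(b,o \right)} = \left(b + o\right) + 311 = 311 + b + o$)
$\frac{1}{d{\left(310,L{\left(-5 \right)} \right)} - 95359} = \frac{1}{\left(311 + 310 - 5 \left(-5 + 2 \left(-5\right)\right)\right) - 95359} = \frac{1}{\left(311 + 310 - 5 \left(-5 - 10\right)\right) - 95359} = \frac{1}{\left(311 + 310 - -75\right) - 95359} = \frac{1}{\left(311 + 310 + 75\right) - 95359} = \frac{1}{696 - 95359} = \frac{1}{-94663} = - \frac{1}{94663}$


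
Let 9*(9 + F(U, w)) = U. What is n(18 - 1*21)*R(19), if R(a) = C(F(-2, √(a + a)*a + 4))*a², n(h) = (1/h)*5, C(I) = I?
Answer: 149815/27 ≈ 5548.7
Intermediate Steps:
F(U, w) = -9 + U/9
n(h) = 5/h
R(a) = -83*a²/9 (R(a) = (-9 + (⅑)*(-2))*a² = (-9 - 2/9)*a² = -83*a²/9)
n(18 - 1*21)*R(19) = (5/(18 - 1*21))*(-83/9*19²) = (5/(18 - 21))*(-83/9*361) = (5/(-3))*(-29963/9) = (5*(-⅓))*(-29963/9) = -5/3*(-29963/9) = 149815/27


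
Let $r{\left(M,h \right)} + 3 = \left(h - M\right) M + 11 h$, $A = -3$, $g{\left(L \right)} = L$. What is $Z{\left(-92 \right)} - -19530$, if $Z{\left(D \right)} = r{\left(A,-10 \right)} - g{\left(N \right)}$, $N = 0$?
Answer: $19438$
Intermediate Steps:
$r{\left(M,h \right)} = -3 + 11 h + M \left(h - M\right)$ ($r{\left(M,h \right)} = -3 + \left(\left(h - M\right) M + 11 h\right) = -3 + \left(M \left(h - M\right) + 11 h\right) = -3 + \left(11 h + M \left(h - M\right)\right) = -3 + 11 h + M \left(h - M\right)$)
$Z{\left(D \right)} = -92$ ($Z{\left(D \right)} = \left(-3 - \left(-3\right)^{2} + 11 \left(-10\right) - -30\right) - 0 = \left(-3 - 9 - 110 + 30\right) + 0 = -92 + 0 = -92$)
$Z{\left(-92 \right)} - -19530 = -92 - -19530 = -92 + 19530 = 19438$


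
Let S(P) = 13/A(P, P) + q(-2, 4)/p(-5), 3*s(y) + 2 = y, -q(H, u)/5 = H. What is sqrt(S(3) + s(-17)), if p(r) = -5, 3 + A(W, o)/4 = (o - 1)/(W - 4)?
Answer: 7*I*sqrt(165)/30 ≈ 2.9972*I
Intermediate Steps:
q(H, u) = -5*H
s(y) = -2/3 + y/3
A(W, o) = -12 + 4*(-1 + o)/(-4 + W) (A(W, o) = -12 + 4*((o - 1)/(W - 4)) = -12 + 4*((-1 + o)/(-4 + W)) = -12 + 4*(-1 + o)/(-4 + W))
S(P) = -2 + 13*(-4 + P)/(4*(11 - 2*P)) (S(P) = 13/((4*(11 + P - 3*P)/(-4 + P))) - 5*(-2)/(-5) = 13/((4*(11 - 2*P)/(-4 + P))) + 10*(-1/5) = 13*((-4 + P)/(4*(11 - 2*P))) - 2 = 13*(-4 + P)/(4*(11 - 2*P)) - 2 = -2 + 13*(-4 + P)/(4*(11 - 2*P)))
sqrt(S(3) + s(-17)) = sqrt((-140 + 29*3)/(4*(11 - 2*3)) + (-2/3 + (1/3)*(-17))) = sqrt((-140 + 87)/(4*(11 - 6)) + (-2/3 - 17/3)) = sqrt((1/4)*(-53)/5 - 19/3) = sqrt((1/4)*(1/5)*(-53) - 19/3) = sqrt(-53/20 - 19/3) = sqrt(-539/60) = 7*I*sqrt(165)/30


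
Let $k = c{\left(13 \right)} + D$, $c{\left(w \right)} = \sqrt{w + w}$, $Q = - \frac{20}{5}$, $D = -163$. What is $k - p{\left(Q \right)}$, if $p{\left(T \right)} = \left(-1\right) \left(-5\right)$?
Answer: $-168 + \sqrt{26} \approx -162.9$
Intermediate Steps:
$Q = -4$ ($Q = \left(-20\right) \frac{1}{5} = -4$)
$c{\left(w \right)} = \sqrt{2} \sqrt{w}$ ($c{\left(w \right)} = \sqrt{2 w} = \sqrt{2} \sqrt{w}$)
$p{\left(T \right)} = 5$
$k = -163 + \sqrt{26}$ ($k = \sqrt{2} \sqrt{13} - 163 = \sqrt{26} - 163 = -163 + \sqrt{26} \approx -157.9$)
$k - p{\left(Q \right)} = \left(-163 + \sqrt{26}\right) - 5 = -168 + \sqrt{26}$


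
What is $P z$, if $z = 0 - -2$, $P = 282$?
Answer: $564$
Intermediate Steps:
$z = 2$ ($z = 0 + 2 = 2$)
$P z = 282 \cdot 2 = 564$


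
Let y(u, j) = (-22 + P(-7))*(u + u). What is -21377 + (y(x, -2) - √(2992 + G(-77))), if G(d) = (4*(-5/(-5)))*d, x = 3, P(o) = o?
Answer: -21551 - 2*√671 ≈ -21603.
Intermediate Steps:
y(u, j) = -58*u (y(u, j) = (-22 - 7)*(u + u) = -58*u)
G(d) = 4*d (G(d) = (4*(-5*(-⅕)))*d = (4*1)*d = 4*d)
-21377 + (y(x, -2) - √(2992 + G(-77))) = -21377 + (-58*3 - √(2992 + 4*(-77))) = -21377 + (-174 - √(2992 - 308)) = -21377 + (-174 - √2684) = -21377 + (-174 - 2*√671) = -21551 - 2*√671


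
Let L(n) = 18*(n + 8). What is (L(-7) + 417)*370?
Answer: 160950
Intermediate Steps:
L(n) = 144 + 18*n (L(n) = 18*(8 + n) = 144 + 18*n)
(L(-7) + 417)*370 = ((144 + 18*(-7)) + 417)*370 = ((144 - 126) + 417)*370 = (18 + 417)*370 = 435*370 = 160950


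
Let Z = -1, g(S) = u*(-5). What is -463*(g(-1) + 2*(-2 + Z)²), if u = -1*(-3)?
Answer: -1389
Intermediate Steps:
u = 3
g(S) = -15 (g(S) = 3*(-5) = -15)
-463*(g(-1) + 2*(-2 + Z)²) = -463*(-15 + 2*(-2 - 1)²) = -463*(-15 + 2*(-3)²) = -463*(-15 + 2*9) = -463*(-15 + 18) = -463*3 = -1389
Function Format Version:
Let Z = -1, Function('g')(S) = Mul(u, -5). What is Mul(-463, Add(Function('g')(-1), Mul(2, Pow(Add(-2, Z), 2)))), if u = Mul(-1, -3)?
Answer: -1389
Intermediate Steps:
u = 3
Function('g')(S) = -15 (Function('g')(S) = Mul(3, -5) = -15)
Mul(-463, Add(Function('g')(-1), Mul(2, Pow(Add(-2, Z), 2)))) = Mul(-463, Add(-15, Mul(2, Pow(Add(-2, -1), 2)))) = Mul(-463, Add(-15, Mul(2, Pow(-3, 2)))) = Mul(-463, Add(-15, Mul(2, 9))) = Mul(-463, Add(-15, 18)) = Mul(-463, 3) = -1389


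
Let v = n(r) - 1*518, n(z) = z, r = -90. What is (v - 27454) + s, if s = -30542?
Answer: -58604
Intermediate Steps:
v = -608 (v = -90 - 1*518 = -90 - 518 = -608)
(v - 27454) + s = (-608 - 27454) - 30542 = -28062 - 30542 = -58604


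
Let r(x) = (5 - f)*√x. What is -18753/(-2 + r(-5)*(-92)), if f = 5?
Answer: 18753/2 ≈ 9376.5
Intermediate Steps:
r(x) = 0 (r(x) = (5 - 1*5)*√x = (5 - 5)*√x = 0*√x = 0)
-18753/(-2 + r(-5)*(-92)) = -18753/(-2 + 0*(-92)) = -18753/(-2 + 0) = -18753/(-2) = -18753*(-½) = 18753/2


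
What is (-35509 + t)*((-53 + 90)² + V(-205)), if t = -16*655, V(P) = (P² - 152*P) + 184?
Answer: -3437125882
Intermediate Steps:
V(P) = 184 + P² - 152*P
t = -10480
(-35509 + t)*((-53 + 90)² + V(-205)) = (-35509 - 10480)*((-53 + 90)² + (184 + (-205)² - 152*(-205))) = -45989*(37² + (184 + 42025 + 31160)) = -45989*(1369 + 73369) = -45989*74738 = -3437125882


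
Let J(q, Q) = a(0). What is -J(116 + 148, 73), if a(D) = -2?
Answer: 2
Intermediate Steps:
J(q, Q) = -2
-J(116 + 148, 73) = -1*(-2) = 2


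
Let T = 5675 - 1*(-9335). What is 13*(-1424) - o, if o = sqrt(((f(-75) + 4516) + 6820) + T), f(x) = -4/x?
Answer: -18512 - sqrt(5927862)/15 ≈ -18674.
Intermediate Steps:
T = 15010 (T = 5675 + 9335 = 15010)
o = sqrt(5927862)/15 (o = sqrt(((-4/(-75) + 4516) + 6820) + 15010) = sqrt(((-4*(-1/75) + 4516) + 6820) + 15010) = sqrt(((4/75 + 4516) + 6820) + 15010) = sqrt((338704/75 + 6820) + 15010) = sqrt(850204/75 + 15010) = sqrt(1975954/75) = sqrt(5927862)/15 ≈ 162.31)
13*(-1424) - o = 13*(-1424) - sqrt(5927862)/15 = -18512 - sqrt(5927862)/15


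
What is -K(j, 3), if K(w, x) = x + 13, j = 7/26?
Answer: -16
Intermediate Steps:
j = 7/26 (j = 7*(1/26) = 7/26 ≈ 0.26923)
K(w, x) = 13 + x
-K(j, 3) = -(13 + 3) = -1*16 = -16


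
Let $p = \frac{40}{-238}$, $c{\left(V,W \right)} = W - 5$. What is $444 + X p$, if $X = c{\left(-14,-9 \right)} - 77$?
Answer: $\frac{7808}{17} \approx 459.29$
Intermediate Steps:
$c{\left(V,W \right)} = -5 + W$
$X = -91$ ($X = \left(-5 - 9\right) - 77 = -14 - 77 = -91$)
$p = - \frac{20}{119}$ ($p = 40 \left(- \frac{1}{238}\right) = - \frac{20}{119} \approx -0.16807$)
$444 + X p = 444 - - \frac{260}{17} = 444 + \frac{260}{17} = \frac{7808}{17}$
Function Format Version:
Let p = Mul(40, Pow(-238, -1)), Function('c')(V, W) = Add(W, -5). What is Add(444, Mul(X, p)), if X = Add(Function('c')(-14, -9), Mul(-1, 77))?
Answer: Rational(7808, 17) ≈ 459.29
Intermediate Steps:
Function('c')(V, W) = Add(-5, W)
X = -91 (X = Add(Add(-5, -9), Mul(-1, 77)) = Add(-14, -77) = -91)
p = Rational(-20, 119) (p = Mul(40, Rational(-1, 238)) = Rational(-20, 119) ≈ -0.16807)
Add(444, Mul(X, p)) = Add(444, Mul(-91, Rational(-20, 119))) = Add(444, Rational(260, 17)) = Rational(7808, 17)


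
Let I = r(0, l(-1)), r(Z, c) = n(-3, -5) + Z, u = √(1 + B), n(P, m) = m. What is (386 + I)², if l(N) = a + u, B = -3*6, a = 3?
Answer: 145161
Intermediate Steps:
B = -18
u = I*√17 (u = √(1 - 18) = √(-17) = I*√17 ≈ 4.1231*I)
l(N) = 3 + I*√17
r(Z, c) = -5 + Z
I = -5 (I = -5 + 0 = -5)
(386 + I)² = (386 - 5)² = 381² = 145161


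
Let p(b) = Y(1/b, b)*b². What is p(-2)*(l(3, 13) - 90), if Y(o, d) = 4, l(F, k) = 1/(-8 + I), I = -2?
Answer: -7208/5 ≈ -1441.6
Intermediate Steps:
l(F, k) = -⅒ (l(F, k) = 1/(-8 - 2) = 1/(-10) = -⅒)
p(b) = 4*b²
p(-2)*(l(3, 13) - 90) = (4*(-2)²)*(-⅒ - 90) = (4*4)*(-901/10) = 16*(-901/10) = -7208/5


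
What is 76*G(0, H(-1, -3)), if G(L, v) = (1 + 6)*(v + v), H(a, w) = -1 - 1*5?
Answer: -6384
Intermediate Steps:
H(a, w) = -6 (H(a, w) = -1 - 5 = -6)
G(L, v) = 14*v (G(L, v) = 7*(2*v) = 14*v)
76*G(0, H(-1, -3)) = 76*(14*(-6)) = 76*(-84) = -6384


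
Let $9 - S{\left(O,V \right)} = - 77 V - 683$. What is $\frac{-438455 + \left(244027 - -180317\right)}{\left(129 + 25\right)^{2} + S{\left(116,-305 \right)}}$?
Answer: $- \frac{14111}{923} \approx -15.288$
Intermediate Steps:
$S{\left(O,V \right)} = 692 + 77 V$ ($S{\left(O,V \right)} = 9 - \left(- 77 V - 683\right) = 9 - \left(-683 - 77 V\right) = 9 + \left(683 + 77 V\right) = 692 + 77 V$)
$\frac{-438455 + \left(244027 - -180317\right)}{\left(129 + 25\right)^{2} + S{\left(116,-305 \right)}} = \frac{-438455 + \left(244027 - -180317\right)}{\left(129 + 25\right)^{2} + \left(692 + 77 \left(-305\right)\right)} = \frac{-438455 + \left(244027 + 180317\right)}{154^{2} + \left(692 - 23485\right)} = \frac{-438455 + 424344}{23716 - 22793} = - \frac{14111}{923}$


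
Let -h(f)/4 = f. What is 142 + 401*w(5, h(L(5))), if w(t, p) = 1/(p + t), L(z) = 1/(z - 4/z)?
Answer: 20491/85 ≈ 241.07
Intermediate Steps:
h(f) = -4*f
142 + 401*w(5, h(L(5))) = 142 + 401/(-20/(-4 + 5**2) + 5) = 142 + 401/(-20/(-4 + 25) + 5) = 142 + 401/(-20/21 + 5) = 142 + 401/(85/21) = 142 + 401*(21/85) = 142 + 8421/85 = 20491/85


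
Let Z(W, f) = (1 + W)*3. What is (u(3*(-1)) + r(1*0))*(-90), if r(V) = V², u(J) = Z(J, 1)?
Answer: 540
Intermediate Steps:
Z(W, f) = 3 + 3*W
u(J) = 3 + 3*J
(u(3*(-1)) + r(1*0))*(-90) = ((3 + 3*(3*(-1))) + (1*0)²)*(-90) = ((3 + 3*(-3)) + 0²)*(-90) = ((3 - 9) + 0)*(-90) = (-6 + 0)*(-90) = -6*(-90) = 540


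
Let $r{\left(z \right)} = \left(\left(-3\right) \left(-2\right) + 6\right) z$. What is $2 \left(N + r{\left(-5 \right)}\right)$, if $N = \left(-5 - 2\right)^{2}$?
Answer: $-22$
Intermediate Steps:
$r{\left(z \right)} = 12 z$ ($r{\left(z \right)} = \left(6 + 6\right) z = 12 z$)
$N = 49$ ($N = \left(-7\right)^{2} = 49$)
$2 \left(N + r{\left(-5 \right)}\right) = 2 \left(49 + 12 \left(-5\right)\right) = 2 \left(49 - 60\right) = 2 \left(-11\right) = -22$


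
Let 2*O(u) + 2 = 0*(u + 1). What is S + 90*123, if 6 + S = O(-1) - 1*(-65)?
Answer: 11128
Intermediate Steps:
O(u) = -1 (O(u) = -1 + (0*(u + 1))/2 = -1 + (0*(1 + u))/2 = -1 + (1/2)*0 = -1 + 0 = -1)
S = 58 (S = -6 + (-1 - 1*(-65)) = -6 + (-1 + 65) = -6 + 64 = 58)
S + 90*123 = 58 + 90*123 = 58 + 11070 = 11128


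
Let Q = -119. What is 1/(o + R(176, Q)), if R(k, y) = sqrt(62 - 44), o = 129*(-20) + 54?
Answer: -421/1063443 - sqrt(2)/2126886 ≈ -0.00039655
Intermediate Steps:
o = -2526 (o = -2580 + 54 = -2526)
R(k, y) = 3*sqrt(2) (R(k, y) = sqrt(18) = 3*sqrt(2))
1/(o + R(176, Q)) = 1/(-2526 + 3*sqrt(2))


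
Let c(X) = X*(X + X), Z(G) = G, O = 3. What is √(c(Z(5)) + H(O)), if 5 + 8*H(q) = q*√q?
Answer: √(790 + 6*√3)/4 ≈ 7.0728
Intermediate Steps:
H(q) = -5/8 + q^(3/2)/8 (H(q) = -5/8 + (q*√q)/8 = -5/8 + q^(3/2)/8)
c(X) = 2*X² (c(X) = X*(2*X) = 2*X²)
√(c(Z(5)) + H(O)) = √(2*5² + (-5/8 + 3^(3/2)/8)) = √(2*25 + (-5/8 + (3*√3)/8)) = √(50 + (-5/8 + 3*√3/8)) = √(395/8 + 3*√3/8)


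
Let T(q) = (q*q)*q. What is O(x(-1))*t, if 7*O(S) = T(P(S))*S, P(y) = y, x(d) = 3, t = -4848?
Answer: -392688/7 ≈ -56098.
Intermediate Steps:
T(q) = q³ (T(q) = q²*q = q³)
O(S) = S⁴/7 (O(S) = (S³*S)/7 = S⁴/7)
O(x(-1))*t = ((⅐)*3⁴)*(-4848) = ((⅐)*81)*(-4848) = (81/7)*(-4848) = -392688/7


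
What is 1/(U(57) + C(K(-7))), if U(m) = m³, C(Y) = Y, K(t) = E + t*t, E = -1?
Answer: 1/185241 ≈ 5.3984e-6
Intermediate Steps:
K(t) = -1 + t² (K(t) = -1 + t*t = -1 + t²)
1/(U(57) + C(K(-7))) = 1/(57³ + (-1 + (-7)²)) = 1/(185193 + (-1 + 49)) = 1/(185193 + 48) = 1/185241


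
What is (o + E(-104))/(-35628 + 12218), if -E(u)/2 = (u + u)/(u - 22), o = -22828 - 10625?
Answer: 2107747/1474830 ≈ 1.4291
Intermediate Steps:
o = -33453
E(u) = -4*u/(-22 + u) (E(u) = -2*(u + u)/(u - 22) = -2*2*u/(-22 + u) = -4*u/(-22 + u))
(o + E(-104))/(-35628 + 12218) = (-33453 - 4*(-104)/(-22 - 104))/(-35628 + 12218) = (-33453 - 4*(-104)/(-126))/(-23410) = (-33453 - 4*(-104)*(-1/126))*(-1/23410) = (-33453 - 208/63)*(-1/23410) = -2107747/63*(-1/23410) = 2107747/1474830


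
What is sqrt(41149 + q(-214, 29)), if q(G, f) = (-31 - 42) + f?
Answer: sqrt(41105) ≈ 202.74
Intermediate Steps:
q(G, f) = -73 + f
sqrt(41149 + q(-214, 29)) = sqrt(41149 + (-73 + 29)) = sqrt(41149 - 44) = sqrt(41105)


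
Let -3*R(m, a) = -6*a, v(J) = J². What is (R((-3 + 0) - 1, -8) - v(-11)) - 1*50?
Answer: -187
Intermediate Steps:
R(m, a) = 2*a (R(m, a) = -(-2)*a = 2*a)
(R((-3 + 0) - 1, -8) - v(-11)) - 1*50 = (2*(-8) - 1*(-11)²) - 1*50 = (-16 - 1*121) - 50 = (-16 - 121) - 50 = -137 - 50 = -187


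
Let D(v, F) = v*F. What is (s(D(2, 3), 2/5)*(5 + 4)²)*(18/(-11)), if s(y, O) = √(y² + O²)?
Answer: -2916*√226/55 ≈ -797.04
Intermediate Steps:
D(v, F) = F*v
s(y, O) = √(O² + y²)
(s(D(2, 3), 2/5)*(5 + 4)²)*(18/(-11)) = (√((2/5)² + (3*2)²)*(5 + 4)²)*(18/(-11)) = (√((2*(⅕))² + 6²)*9²)*(18*(-1/11)) = (√((⅖)² + 36)*81)*(-18/11) = (√(4/25 + 36)*81)*(-18/11) = (√(904/25)*81)*(-18/11) = ((2*√226/5)*81)*(-18/11) = (162*√226/5)*(-18/11) = -2916*√226/55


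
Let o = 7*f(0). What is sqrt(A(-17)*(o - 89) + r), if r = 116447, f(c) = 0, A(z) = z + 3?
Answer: 9*sqrt(1453) ≈ 343.06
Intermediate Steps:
A(z) = 3 + z
o = 0 (o = 7*0 = 0)
sqrt(A(-17)*(o - 89) + r) = sqrt((3 - 17)*(0 - 89) + 116447) = sqrt(-14*(-89) + 116447) = sqrt(1246 + 116447) = sqrt(117693) = 9*sqrt(1453)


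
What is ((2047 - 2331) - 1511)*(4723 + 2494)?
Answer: -12954515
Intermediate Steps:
((2047 - 2331) - 1511)*(4723 + 2494) = (-284 - 1511)*7217 = -1795*7217 = -12954515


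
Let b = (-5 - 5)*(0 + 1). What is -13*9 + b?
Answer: -127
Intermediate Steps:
b = -10 (b = -10*1 = -10)
-13*9 + b = -13*9 - 10 = -117 - 10 = -127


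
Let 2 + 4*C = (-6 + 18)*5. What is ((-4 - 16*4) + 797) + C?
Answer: 1487/2 ≈ 743.50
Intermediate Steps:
C = 29/2 (C = -½ + ((-6 + 18)*5)/4 = -½ + (12*5)/4 = -½ + (¼)*60 = -½ + 15 = 29/2 ≈ 14.500)
((-4 - 16*4) + 797) + C = ((-4 - 16*4) + 797) + 29/2 = ((-4 - 64) + 797) + 29/2 = (-68 + 797) + 29/2 = 729 + 29/2 = 1487/2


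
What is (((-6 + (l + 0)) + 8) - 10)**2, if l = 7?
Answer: 1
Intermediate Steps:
(((-6 + (l + 0)) + 8) - 10)**2 = (((-6 + (7 + 0)) + 8) - 10)**2 = (((-6 + 7) + 8) - 10)**2 = ((1 + 8) - 10)**2 = (9 - 10)**2 = (-1)**2 = 1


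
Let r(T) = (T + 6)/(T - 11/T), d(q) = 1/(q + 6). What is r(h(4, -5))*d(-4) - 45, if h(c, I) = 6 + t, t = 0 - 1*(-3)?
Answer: -1233/28 ≈ -44.036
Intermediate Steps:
d(q) = 1/(6 + q)
t = 3 (t = 0 + 3 = 3)
h(c, I) = 9 (h(c, I) = 6 + 3 = 9)
r(T) = (6 + T)/(T - 11/T)
r(h(4, -5))*d(-4) - 45 = (9*(6 + 9)/(-11 + 9**2))/(6 - 4) - 45 = (9*15/(-11 + 81))/2 - 45 = (9*15/70)*(1/2) - 45 = (9*(1/70)*15)*(1/2) - 45 = (27/14)*(1/2) - 45 = 27/28 - 45 = -1233/28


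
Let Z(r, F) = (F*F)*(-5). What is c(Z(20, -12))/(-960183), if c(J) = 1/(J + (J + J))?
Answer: 1/2073995280 ≈ 4.8216e-10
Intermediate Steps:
Z(r, F) = -5*F**2 (Z(r, F) = F**2*(-5) = -5*F**2)
c(J) = 1/(3*J) (c(J) = 1/(J + 2*J) = 1/(3*J))
c(Z(20, -12))/(-960183) = (1/(3*((-5*(-12)**2))))/(-960183) = (1/(3*((-5*144))))*(-1/960183) = ((1/3)/(-720))*(-1/960183) = ((1/3)*(-1/720))*(-1/960183) = -1/2160*(-1/960183) = 1/2073995280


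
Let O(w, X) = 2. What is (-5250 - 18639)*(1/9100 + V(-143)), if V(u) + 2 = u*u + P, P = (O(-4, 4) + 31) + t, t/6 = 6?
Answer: -4459971212289/9100 ≈ -4.9011e+8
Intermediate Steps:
t = 36 (t = 6*6 = 36)
P = 69 (P = (2 + 31) + 36 = 33 + 36 = 69)
V(u) = 67 + u² (V(u) = -2 + (u*u + 69) = -2 + (u² + 69) = -2 + (69 + u²) = 67 + u²)
(-5250 - 18639)*(1/9100 + V(-143)) = (-5250 - 18639)*(1/9100 + (67 + (-143)²)) = -23889*(1/9100 + (67 + 20449)) = -23889*(1/9100 + 20516) = -23889*186695601/9100 = -4459971212289/9100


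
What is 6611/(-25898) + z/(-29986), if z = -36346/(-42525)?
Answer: -4215494339929/16511977562850 ≈ -0.25530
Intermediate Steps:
z = 36346/42525 (z = -36346*(-1/42525) = 36346/42525 ≈ 0.85470)
6611/(-25898) + z/(-29986) = 6611/(-25898) + (36346/42525)/(-29986) = 6611*(-1/25898) + (36346/42525)*(-1/29986) = -6611/25898 - 18173/637577325 = -4215494339929/16511977562850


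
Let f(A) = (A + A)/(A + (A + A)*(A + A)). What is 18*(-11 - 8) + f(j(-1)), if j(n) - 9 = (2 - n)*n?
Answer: -8548/25 ≈ -341.92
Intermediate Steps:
j(n) = 9 + n*(2 - n) (j(n) = 9 + (2 - n)*n = 9 + n*(2 - n))
f(A) = 2*A/(A + 4*A**2) (f(A) = (2*A)/(A + (2*A)*(2*A)) = (2*A)/(A + 4*A**2) = 2*A/(A + 4*A**2))
18*(-11 - 8) + f(j(-1)) = 18*(-11 - 8) + 2/(1 + 4*(9 - 1*(-1)**2 + 2*(-1))) = 18*(-19) + 2/(1 + 4*(9 - 1*1 - 2)) = -342 + 2/(1 + 4*(9 - 1 - 2)) = -342 + 2/(1 + 4*6) = -342 + 2/(1 + 24) = -342 + 2/25 = -8548/25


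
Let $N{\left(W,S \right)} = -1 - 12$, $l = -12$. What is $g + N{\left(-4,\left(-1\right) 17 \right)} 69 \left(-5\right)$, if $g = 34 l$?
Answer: $4077$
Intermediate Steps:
$g = -408$ ($g = 34 \left(-12\right) = -408$)
$N{\left(W,S \right)} = -13$ ($N{\left(W,S \right)} = -1 - 12 = -13$)
$g + N{\left(-4,\left(-1\right) 17 \right)} 69 \left(-5\right) = -408 - 13 \cdot 69 \left(-5\right) = -408 - -4485 = -408 + 4485 = 4077$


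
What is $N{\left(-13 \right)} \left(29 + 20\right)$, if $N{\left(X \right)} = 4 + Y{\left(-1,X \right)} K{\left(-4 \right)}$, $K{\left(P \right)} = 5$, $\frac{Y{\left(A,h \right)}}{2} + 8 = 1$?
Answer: $-3234$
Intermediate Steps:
$Y{\left(A,h \right)} = -14$ ($Y{\left(A,h \right)} = -16 + 2 \cdot 1 = -16 + 2 = -14$)
$N{\left(X \right)} = -66$ ($N{\left(X \right)} = 4 - 70 = -66$)
$N{\left(-13 \right)} \left(29 + 20\right) = - 66 \left(29 + 20\right) = \left(-66\right) 49 = -3234$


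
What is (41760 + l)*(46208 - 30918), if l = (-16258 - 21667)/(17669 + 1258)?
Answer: 12084506467550/18927 ≈ 6.3848e+8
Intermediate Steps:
l = -37925/18927 ≈ -2.0037
(41760 + l)*(46208 - 30918) = (41760 - 37925/18927)*(46208 - 30918) = (790353595/18927)*15290 = 12084506467550/18927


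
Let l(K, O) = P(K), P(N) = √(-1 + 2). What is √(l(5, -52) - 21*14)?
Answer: I*√293 ≈ 17.117*I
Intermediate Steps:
P(N) = 1 (P(N) = √1 = 1)
l(K, O) = 1
√(l(5, -52) - 21*14) = √(1 - 21*14) = √(1 - 294) = √(-293) = I*√293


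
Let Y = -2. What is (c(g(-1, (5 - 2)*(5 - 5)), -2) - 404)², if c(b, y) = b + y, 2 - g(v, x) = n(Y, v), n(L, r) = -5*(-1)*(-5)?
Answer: 143641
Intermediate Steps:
n(L, r) = -25 (n(L, r) = 5*(-5) = -25)
g(v, x) = 27 (g(v, x) = 2 - 1*(-25) = 2 + 25 = 27)
(c(g(-1, (5 - 2)*(5 - 5)), -2) - 404)² = ((27 - 2) - 404)² = (25 - 404)² = (-379)² = 143641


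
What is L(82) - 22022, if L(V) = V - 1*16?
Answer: -21956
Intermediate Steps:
L(V) = -16 + V (L(V) = V - 16 = -16 + V)
L(82) - 22022 = (-16 + 82) - 22022 = 66 - 22022 = -21956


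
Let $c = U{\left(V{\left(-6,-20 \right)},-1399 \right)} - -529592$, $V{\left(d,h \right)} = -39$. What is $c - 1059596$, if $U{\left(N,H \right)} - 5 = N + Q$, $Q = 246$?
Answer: $-529792$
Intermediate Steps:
$U{\left(N,H \right)} = 251 + N$ ($U{\left(N,H \right)} = 5 + \left(N + 246\right) = 5 + \left(246 + N\right) = 251 + N$)
$c = 529804$ ($c = \left(251 - 39\right) - -529592 = 212 + 529592 = 529804$)
$c - 1059596 = 529804 - 1059596 = -529792$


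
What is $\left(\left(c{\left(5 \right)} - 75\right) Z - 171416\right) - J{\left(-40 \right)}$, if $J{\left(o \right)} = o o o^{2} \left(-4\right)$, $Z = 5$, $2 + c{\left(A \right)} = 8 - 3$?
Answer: $10068224$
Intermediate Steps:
$c{\left(A \right)} = 3$ ($c{\left(A \right)} = -2 + \left(8 - 3\right) = -2 + 5 = 3$)
$J{\left(o \right)} = - 4 o^{4}$ ($J{\left(o \right)} = o o^{3} \left(-4\right) = o^{4} \left(-4\right) = - 4 o^{4}$)
$\left(\left(c{\left(5 \right)} - 75\right) Z - 171416\right) - J{\left(-40 \right)} = \left(\left(3 - 75\right) 5 - 171416\right) - - 4 \left(-40\right)^{4} = \left(\left(-72\right) 5 - 171416\right) - \left(-4\right) 2560000 = \left(-360 - 171416\right) - -10240000 = -171776 + 10240000 = 10068224$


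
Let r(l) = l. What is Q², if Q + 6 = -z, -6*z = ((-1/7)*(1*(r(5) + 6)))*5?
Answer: 94249/1764 ≈ 53.429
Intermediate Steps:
z = 55/42 (z = -(-1/7)*(1*(5 + 6))*5/6 = -(-1*⅐)*(1*11)*5/6 = -(-⅐*11)*5/6 = -(-11)*5/42 = -⅙*(-55/7) = 55/42 ≈ 1.3095)
Q = -307/42 (Q = -6 - 1*55/42 = -6 - 55/42 = -307/42 ≈ -7.3095)
Q² = (-307/42)² = 94249/1764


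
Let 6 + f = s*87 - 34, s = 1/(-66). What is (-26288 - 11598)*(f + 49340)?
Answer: -20545028453/11 ≈ -1.8677e+9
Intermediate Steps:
s = -1/66 ≈ -0.015152
f = -909/22 (f = -6 + (-1/66*87 - 34) = -6 + (-29/22 - 34) = -6 - 777/22 = -909/22 ≈ -41.318)
(-26288 - 11598)*(f + 49340) = (-26288 - 11598)*(-909/22 + 49340) = -37886*1084571/22 = -20545028453/11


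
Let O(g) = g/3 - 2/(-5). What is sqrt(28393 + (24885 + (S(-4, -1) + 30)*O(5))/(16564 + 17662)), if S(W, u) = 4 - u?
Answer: sqrt(74837151032757)/51339 ≈ 168.50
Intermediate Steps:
O(g) = 2/5 + g/3 (O(g) = g*(1/3) - 2*(-1/5) = g/3 + 2/5 = 2/5 + g/3)
sqrt(28393 + (24885 + (S(-4, -1) + 30)*O(5))/(16564 + 17662)) = sqrt(28393 + (24885 + ((4 - 1*(-1)) + 30)*(2/5 + (1/3)*5))/(16564 + 17662)) = sqrt(28393 + (24885 + ((4 + 1) + 30)*(2/5 + 5/3))/34226) = sqrt(28393 + (24885 + (5 + 30)*(31/15))*(1/34226)) = sqrt(28393 + (24885 + 35*(31/15))*(1/34226)) = sqrt(28393 + (24885 + 217/3)*(1/34226)) = sqrt(28393 + (74872/3)*(1/34226)) = sqrt(28393 + 37436/51339) = sqrt(1457705663/51339) = sqrt(74837151032757)/51339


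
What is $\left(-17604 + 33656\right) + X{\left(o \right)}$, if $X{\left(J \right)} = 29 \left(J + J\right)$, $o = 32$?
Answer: $17908$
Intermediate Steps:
$X{\left(J \right)} = 58 J$ ($X{\left(J \right)} = 29 \cdot 2 J = 58 J$)
$\left(-17604 + 33656\right) + X{\left(o \right)} = \left(-17604 + 33656\right) + 58 \cdot 32 = 16052 + 1856 = 17908$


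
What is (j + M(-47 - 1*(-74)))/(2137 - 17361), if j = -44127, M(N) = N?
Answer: 11025/3806 ≈ 2.8967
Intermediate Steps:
(j + M(-47 - 1*(-74)))/(2137 - 17361) = (-44127 + (-47 - 1*(-74)))/(2137 - 17361) = (-44127 + (-47 + 74))/(-15224) = (-44127 + 27)*(-1/15224) = -44100*(-1/15224) = 11025/3806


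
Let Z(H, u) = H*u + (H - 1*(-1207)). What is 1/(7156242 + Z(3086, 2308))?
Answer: 1/14283023 ≈ 7.0013e-8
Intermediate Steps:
Z(H, u) = 1207 + H + H*u (Z(H, u) = H*u + (H + 1207) = H*u + (1207 + H) = 1207 + H + H*u)
1/(7156242 + Z(3086, 2308)) = 1/(7156242 + (1207 + 3086 + 3086*2308)) = 1/(7156242 + (1207 + 3086 + 7122488)) = 1/(7156242 + 7126781) = 1/14283023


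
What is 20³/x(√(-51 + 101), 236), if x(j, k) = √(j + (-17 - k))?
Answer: -8000*I/√(253 - 5*√2) ≈ -510.14*I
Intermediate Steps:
x(j, k) = √(-17 + j - k)
20³/x(√(-51 + 101), 236) = 20³/(√(-17 + √(-51 + 101) - 1*236)) = 8000/(√(-17 + √50 - 236)) = 8000/(√(-17 + 5*√2 - 236)) = 8000/(√(-253 + 5*√2)) = 8000/√(-253 + 5*√2)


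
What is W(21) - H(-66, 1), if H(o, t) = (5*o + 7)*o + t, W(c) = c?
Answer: -21298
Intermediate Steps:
H(o, t) = t + o*(7 + 5*o) (H(o, t) = (7 + 5*o)*o + t = o*(7 + 5*o) + t = t + o*(7 + 5*o))
W(21) - H(-66, 1) = 21 - (1 + 5*(-66)**2 + 7*(-66)) = 21 - (1 + 5*4356 - 462) = 21 - (1 + 21780 - 462) = 21 - 1*21319 = 21 - 21319 = -21298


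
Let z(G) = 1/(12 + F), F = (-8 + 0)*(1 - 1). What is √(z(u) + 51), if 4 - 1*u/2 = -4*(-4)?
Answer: √1839/6 ≈ 7.1473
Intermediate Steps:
u = -24 (u = 8 - (-8)*(-4) = 8 - 2*16 = 8 - 32 = -24)
F = 0 (F = -8*0 = 0)
z(G) = 1/12 (z(G) = 1/(12 + 0) = 1/12)
√(z(u) + 51) = √(1/12 + 51) = √(613/12) = √1839/6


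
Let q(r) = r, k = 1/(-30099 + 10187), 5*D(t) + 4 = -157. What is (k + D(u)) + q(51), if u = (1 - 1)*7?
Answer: 1871723/99560 ≈ 18.800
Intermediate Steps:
u = 0 (u = 0*7 = 0)
D(t) = -161/5 (D(t) = -4/5 + (1/5)*(-157) = -4/5 - 157/5 = -161/5)
k = -1/19912 (k = 1/(-19912) = -1/19912 ≈ -5.0221e-5)
(k + D(u)) + q(51) = (-1/19912 - 161/5) + 51 = -3205837/99560 + 51 = 1871723/99560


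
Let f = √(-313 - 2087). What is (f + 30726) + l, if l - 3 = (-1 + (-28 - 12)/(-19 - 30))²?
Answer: 73780410/2401 + 20*I*√6 ≈ 30729.0 + 48.99*I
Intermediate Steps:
l = 7284/2401 (l = 3 + (-1 + (-28 - 12)/(-19 - 30))² = 3 + (-1 - 40/(-49))² = 3 + (-1 - 40*(-1/49))² = 3 + (-1 + 40/49)² = 3 + (-9/49)² = 3 + 81/2401 = 7284/2401 ≈ 3.0337)
f = 20*I*√6 (f = √(-2400) = 20*I*√6 ≈ 48.99*I)
(f + 30726) + l = (20*I*√6 + 30726) + 7284/2401 = (30726 + 20*I*√6) + 7284/2401 = 73780410/2401 + 20*I*√6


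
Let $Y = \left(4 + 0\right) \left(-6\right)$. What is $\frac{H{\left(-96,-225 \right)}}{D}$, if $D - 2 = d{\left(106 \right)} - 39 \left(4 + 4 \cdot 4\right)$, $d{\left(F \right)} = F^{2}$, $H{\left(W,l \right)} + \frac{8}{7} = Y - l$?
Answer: $\frac{1399}{73206} \approx 0.01911$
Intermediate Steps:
$Y = -24$ ($Y = 4 \left(-6\right) = -24$)
$H{\left(W,l \right)} = - \frac{176}{7} - l$ ($H{\left(W,l \right)} = - \frac{8}{7} - \left(24 + l\right) = - \frac{176}{7} - l$)
$D = 10458$ ($D = 2 + \left(106^{2} - 39 \left(4 + 4 \cdot 4\right)\right) = 2 + \left(11236 - 39 \left(4 + 16\right)\right) = 2 + \left(11236 - 780\right) = 2 + 10456 = 10458$)
$\frac{H{\left(-96,-225 \right)}}{D} = \frac{- \frac{176}{7} - -225}{10458} = \left(- \frac{176}{7} + 225\right) \frac{1}{10458} = \frac{1399}{7} \cdot \frac{1}{10458} = \frac{1399}{73206}$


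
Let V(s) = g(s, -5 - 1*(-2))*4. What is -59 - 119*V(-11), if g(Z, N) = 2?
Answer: -1011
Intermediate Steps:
V(s) = 8 (V(s) = 2*4 = 8)
-59 - 119*V(-11) = -59 - 119*8 = -59 - 952 = -1011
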